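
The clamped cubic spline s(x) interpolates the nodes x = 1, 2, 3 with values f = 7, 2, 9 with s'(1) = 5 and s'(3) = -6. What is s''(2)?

Put σ_i = s'' at the i-th knot. Here h = (1, 1) and Δ = (-5, 7), so the interior equations h_(i-1)·σ_(i-1) + 2(h_(i-1)+h_i)·σ_i + h_i·σ_(i+1) = 6(Δ_i − Δ_(i-1)) read
  1·σ_0 + 4·σ_1 + 1·σ_2 = 6(Δ_1 - Δ_0) = 72
Clamped end conditions give two more equations: 2h_0·σ_0 + h_0·σ_1 = 6(Δ_0 - s'(1)) = -60 and h_1·σ_1 + 2h_1·σ_2 = 6(s'(3) - Δ_1) = -78.
Forward elimination and back-substitution give σ_0 = -107/2, σ_1 = 47, σ_2 = -125/2.

47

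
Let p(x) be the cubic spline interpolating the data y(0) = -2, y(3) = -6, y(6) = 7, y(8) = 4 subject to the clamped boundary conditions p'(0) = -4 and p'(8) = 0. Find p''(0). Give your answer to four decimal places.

Let M_i = p''(x_i). Step sizes h_i = 3, 3, 2; slopes of the chords Δ_i = (y_(i+1) - y_i)/h_i = -4/3, 13/3, -3/2.
  3·M_0 + 12·M_1 + 3·M_2 = 6(Δ_1 - Δ_0) = 34
  3·M_1 + 10·M_2 + 2·M_3 = 6(Δ_2 - Δ_1) = -35
Clamped end conditions give two more equations: 2h_0·M_0 + h_0·M_1 = 6(Δ_0 - p'(0)) = 16 and h_2·M_2 + 2h_2·M_3 = 6(p'(8) - Δ_2) = 9.
Solving: M_0 = 23/38, M_1 = 235/57, M_2 = -219/38, M_3 = 195/38.

0.6053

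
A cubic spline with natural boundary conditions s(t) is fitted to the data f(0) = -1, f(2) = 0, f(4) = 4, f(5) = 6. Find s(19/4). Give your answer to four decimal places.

5.5160

Put m_i = s'' at the i-th knot. Here h = (2, 2, 1) and Δ = (1/2, 2, 2), so the interior equations h_(i-1)·m_(i-1) + 2(h_(i-1)+h_i)·m_i + h_i·m_(i+1) = 6(Δ_i − Δ_(i-1)) read
  2·m_0 + 8·m_1 + 2·m_2 = 6(Δ_1 - Δ_0) = 9
  2·m_1 + 6·m_2 + 1·m_3 = 6(Δ_2 - Δ_1) = 0
Natural end conditions: m_0 = m_3 = 0.
Solving: m_0 = 0, m_1 = 27/22, m_2 = -9/22, m_3 = 0.
On [4, 5], s(t) = 4 + 47/22·(t - 4) - 9/44·(t - 4)² + 3/44·(t - 4)³.
With (t - 4) = 3/4: s(19/4) = 15533/2816.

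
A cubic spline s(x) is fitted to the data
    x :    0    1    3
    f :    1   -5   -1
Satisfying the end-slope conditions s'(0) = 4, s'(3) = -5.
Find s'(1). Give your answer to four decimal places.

Let σ_i = s''(x_i). Step sizes h_i = 1, 2; slopes of the chords Δ_i = (y_(i+1) - y_i)/h_i = -6, 2.
  1·σ_0 + 6·σ_1 + 2·σ_2 = 6(Δ_1 - Δ_0) = 48
Clamped end conditions give two more equations: 2h_0·σ_0 + h_0·σ_1 = 6(Δ_0 - s'(0)) = -60 and h_1·σ_1 + 2h_1·σ_2 = 6(s'(3) - Δ_1) = -42.
Hence σ_0 = -41, σ_1 = 22, σ_2 = -43/2.
On [1, 3], s'(x) = b_1 + 2c_1·(x - 1) + 3d_1·(x - 1)² with b_1 = Δ_1 - h_1(2σ_1 + σ_2)/6 = -11/2, c_1 = σ_1/2 = 11, d_1 = (σ_2 - σ_1)/(6h_1) = -29/8. So s'(1) = -11/2.

-5.5000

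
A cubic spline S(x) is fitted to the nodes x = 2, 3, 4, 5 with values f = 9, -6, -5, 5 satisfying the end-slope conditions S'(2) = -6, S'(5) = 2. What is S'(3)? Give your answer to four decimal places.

-11.6667

With m_i denoting the second derivative at x_i, h_i = 1, 1, 1, and Δ_i = (y_(i+1) − y_i)/h_i = -15, 1, 10:
  1·m_0 + 4·m_1 + 1·m_2 = 6(Δ_1 - Δ_0) = 96
  1·m_1 + 4·m_2 + 1·m_3 = 6(Δ_2 - Δ_1) = 54
Clamped end conditions give two more equations: 2h_0·m_0 + h_0·m_1 = 6(Δ_0 - S'(2)) = -54 and h_2·m_2 + 2h_2·m_3 = 6(S'(5) - Δ_2) = -48.
Solving the tridiagonal system: m_0 = -128/3, m_1 = 94/3, m_2 = 40/3, m_3 = -92/3.
On [3, 4], S'(x) = b_1 + 2c_1·(x - 3) + 3d_1·(x - 3)² with b_1 = Δ_1 - h_1(2m_1 + m_2)/6 = -35/3, c_1 = m_1/2 = 47/3, d_1 = (m_2 - m_1)/(6h_1) = -3. So S'(3) = -35/3.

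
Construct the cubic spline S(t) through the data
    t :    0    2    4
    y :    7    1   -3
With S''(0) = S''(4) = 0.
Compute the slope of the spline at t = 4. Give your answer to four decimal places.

-1.7500

With σ_i denoting the second derivative at x_i, h_i = 2, 2, and Δ_i = (y_(i+1) − y_i)/h_i = -3, -2:
  2·σ_0 + 8·σ_1 + 2·σ_2 = 6(Δ_1 - Δ_0) = 6
Natural end conditions: σ_0 = σ_2 = 0.
Forward elimination and back-substitution give σ_0 = 0, σ_1 = 3/4, σ_2 = 0.
On [2, 4], S'(t) = b_1 + 2c_1·(t - 2) + 3d_1·(t - 2)² with b_1 = Δ_1 - h_1(2σ_1 + σ_2)/6 = -5/2, c_1 = σ_1/2 = 3/8, d_1 = (σ_2 - σ_1)/(6h_1) = -1/16. So S'(4) = -7/4.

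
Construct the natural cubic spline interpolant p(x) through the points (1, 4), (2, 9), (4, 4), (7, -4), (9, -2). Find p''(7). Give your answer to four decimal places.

1.9368

With M_i denoting the second derivative at x_i, h_i = 1, 2, 3, 2, and Δ_i = (y_(i+1) − y_i)/h_i = 5, -5/2, -8/3, 1:
  1·M_0 + 6·M_1 + 2·M_2 = 6(Δ_1 - Δ_0) = -45
  2·M_1 + 10·M_2 + 3·M_3 = 6(Δ_2 - Δ_1) = -1
  3·M_2 + 10·M_3 + 2·M_4 = 6(Δ_3 - Δ_2) = 22
Natural end conditions: M_0 = M_4 = 0.
Solving: M_0 = 0, M_1 = -3943/506, M_2 = 222/253, M_3 = 490/253, M_4 = 0.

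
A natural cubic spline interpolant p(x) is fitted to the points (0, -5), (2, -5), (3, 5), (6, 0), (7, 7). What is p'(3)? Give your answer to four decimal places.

Let M_i = p''(x_i). Step sizes h_i = 2, 1, 3, 1; slopes of the chords Δ_i = (y_(i+1) - y_i)/h_i = 0, 10, -5/3, 7.
  2·M_0 + 6·M_1 + 1·M_2 = 6(Δ_1 - Δ_0) = 60
  1·M_1 + 8·M_2 + 3·M_3 = 6(Δ_2 - Δ_1) = -70
  3·M_2 + 8·M_3 + 1·M_4 = 6(Δ_3 - Δ_2) = 52
Natural end conditions: M_0 = M_4 = 0.
Hence M_0 = 0, M_1 = 2008/161, M_2 = -2388/161, M_3 = 1942/161, M_4 = 0.
On [3, 6], p'(x) = b_2 + 2c_2·(x - 3) + 3d_2·(x - 3)² with b_2 = Δ_2 - h_2(2M_2 + M_3)/6 = 3446/483, c_2 = M_2/2 = -1194/161, d_2 = (M_3 - M_2)/(6h_2) = 2165/1449. So p'(3) = 3446/483.

7.1346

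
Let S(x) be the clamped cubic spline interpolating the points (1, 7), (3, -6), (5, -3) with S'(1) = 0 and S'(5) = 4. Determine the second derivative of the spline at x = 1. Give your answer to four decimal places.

-14.7500

Let m_i = S''(x_i). Step sizes h_i = 2, 2; slopes of the chords Δ_i = (y_(i+1) - y_i)/h_i = -13/2, 3/2.
  2·m_0 + 8·m_1 + 2·m_2 = 6(Δ_1 - Δ_0) = 48
Clamped end conditions give two more equations: 2h_0·m_0 + h_0·m_1 = 6(Δ_0 - S'(1)) = -39 and h_1·m_1 + 2h_1·m_2 = 6(S'(5) - Δ_1) = 15.
Hence m_0 = -59/4, m_1 = 10, m_2 = -5/4.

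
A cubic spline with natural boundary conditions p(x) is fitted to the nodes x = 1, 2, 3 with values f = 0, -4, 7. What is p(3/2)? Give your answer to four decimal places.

-3.4063

Let m_i = p''(x_i). Step sizes h_i = 1, 1; slopes of the chords Δ_i = (y_(i+1) - y_i)/h_i = -4, 11.
  1·m_0 + 4·m_1 + 1·m_2 = 6(Δ_1 - Δ_0) = 90
Natural end conditions: m_0 = m_2 = 0.
Hence m_0 = 0, m_1 = 45/2, m_2 = 0.
On [1, 2], p(x) = 0 - 31/4·(x - 1) + 0·(x - 1)² + 15/4·(x - 1)³.
With (x - 1) = 1/2: p(3/2) = -109/32.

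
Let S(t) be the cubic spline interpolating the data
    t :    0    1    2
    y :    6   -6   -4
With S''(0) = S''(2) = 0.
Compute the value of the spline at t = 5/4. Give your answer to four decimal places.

Put M_i = S'' at the i-th knot. Here h = (1, 1) and Δ = (-12, 2), so the interior equations h_(i-1)·M_(i-1) + 2(h_(i-1)+h_i)·M_i + h_i·M_(i+1) = 6(Δ_i − Δ_(i-1)) read
  1·M_0 + 4·M_1 + 1·M_2 = 6(Δ_1 - Δ_0) = 84
Natural end conditions: M_0 = M_2 = 0.
Hence M_0 = 0, M_1 = 21, M_2 = 0.
On [1, 2], S(t) = -6 - 5·(t - 1) + 21/2·(t - 1)² - 7/2·(t - 1)³.
With (t - 1) = 1/4: S(5/4) = -851/128.

-6.6484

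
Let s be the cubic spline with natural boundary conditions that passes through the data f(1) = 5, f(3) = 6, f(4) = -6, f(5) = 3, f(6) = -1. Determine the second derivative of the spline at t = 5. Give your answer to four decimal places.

-30.5233

Write m_i for s''(x_i). With h_i = 2, 1, 1, 1 and divided differences Δ_i = 1/2, -12, 9, -4, the continuity of s' gives the tridiagonal system
  2·m_0 + 6·m_1 + 1·m_2 = 6(Δ_1 - Δ_0) = -75
  1·m_1 + 4·m_2 + 1·m_3 = 6(Δ_2 - Δ_1) = 126
  1·m_2 + 4·m_3 + 1·m_4 = 6(Δ_3 - Δ_2) = -78
Natural end conditions: m_0 = m_4 = 0.
Solving: m_0 = 0, m_1 = -1707/86, m_2 = 1896/43, m_3 = -2625/86, m_4 = 0.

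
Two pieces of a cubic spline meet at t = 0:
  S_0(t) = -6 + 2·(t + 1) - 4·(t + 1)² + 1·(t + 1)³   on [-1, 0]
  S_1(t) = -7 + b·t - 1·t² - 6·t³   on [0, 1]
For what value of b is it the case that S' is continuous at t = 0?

S_0'(t) = 2 - 8·(t + 1) + 3·(t + 1)², so S_0'(0) = -3. On the right, S_1'(0) = b, so b = -3.

-3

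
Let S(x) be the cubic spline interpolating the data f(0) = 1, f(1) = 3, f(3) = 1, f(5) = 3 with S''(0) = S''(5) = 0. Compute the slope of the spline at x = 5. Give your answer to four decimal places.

1.8182

Let M_i = S''(x_i). Step sizes h_i = 1, 2, 2; slopes of the chords Δ_i = (y_(i+1) - y_i)/h_i = 2, -1, 1.
  1·M_0 + 6·M_1 + 2·M_2 = 6(Δ_1 - Δ_0) = -18
  2·M_1 + 8·M_2 + 2·M_3 = 6(Δ_2 - Δ_1) = 12
Natural end conditions: M_0 = M_3 = 0.
Hence M_0 = 0, M_1 = -42/11, M_2 = 27/11, M_3 = 0.
On [3, 5], S'(x) = b_2 + 2c_2·(x - 3) + 3d_2·(x - 3)² with b_2 = Δ_2 - h_2(2M_2 + M_3)/6 = -7/11, c_2 = M_2/2 = 27/22, d_2 = (M_3 - M_2)/(6h_2) = -9/44. So S'(5) = 20/11.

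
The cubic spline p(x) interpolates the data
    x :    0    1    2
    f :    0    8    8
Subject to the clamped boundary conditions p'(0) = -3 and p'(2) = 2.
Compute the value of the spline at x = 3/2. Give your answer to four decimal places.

8.5313

Let M_i = p''(x_i). Step sizes h_i = 1, 1; slopes of the chords Δ_i = (y_(i+1) - y_i)/h_i = 8, 0.
  1·M_0 + 4·M_1 + 1·M_2 = 6(Δ_1 - Δ_0) = -48
Clamped end conditions give two more equations: 2h_0·M_0 + h_0·M_1 = 6(Δ_0 - p'(0)) = 66 and h_1·M_1 + 2h_1·M_2 = 6(p'(2) - Δ_1) = 12.
Forward elimination and back-substitution give M_0 = 95/2, M_1 = -29, M_2 = 41/2.
On [1, 2], p(x) = 8 + 25/4·(x - 1) - 29/2·(x - 1)² + 33/4·(x - 1)³.
With (x - 1) = 1/2: p(3/2) = 273/32.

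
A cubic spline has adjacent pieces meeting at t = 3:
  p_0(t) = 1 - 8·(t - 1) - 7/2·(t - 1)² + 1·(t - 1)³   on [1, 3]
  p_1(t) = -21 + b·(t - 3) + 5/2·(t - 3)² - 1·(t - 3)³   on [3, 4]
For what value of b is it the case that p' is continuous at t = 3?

p_0'(t) = -8 - 7·(t - 1) + 3·(t - 1)², so p_0'(3) = -10. On the right, p_1'(3) = b, so b = -10.

-10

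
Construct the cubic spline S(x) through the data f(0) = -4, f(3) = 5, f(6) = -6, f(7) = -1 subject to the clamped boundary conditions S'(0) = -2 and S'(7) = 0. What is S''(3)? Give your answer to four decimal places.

Put M_i = S'' at the i-th knot. Here h = (3, 3, 1) and Δ = (3, -11/3, 5), so the interior equations h_(i-1)·M_(i-1) + 2(h_(i-1)+h_i)·M_i + h_i·M_(i+1) = 6(Δ_i − Δ_(i-1)) read
  3·M_0 + 12·M_1 + 3·M_2 = 6(Δ_1 - Δ_0) = -40
  3·M_1 + 8·M_2 + 1·M_3 = 6(Δ_2 - Δ_1) = 52
Clamped end conditions give two more equations: 2h_0·M_0 + h_0·M_1 = 6(Δ_0 - S'(0)) = 30 and h_2·M_2 + 2h_2·M_3 = 6(S'(7) - Δ_2) = -30.
Forward elimination and back-substitution give M_0 = 874/93, M_1 = -818/93, M_2 = 386/31, M_3 = -658/31.

-8.7957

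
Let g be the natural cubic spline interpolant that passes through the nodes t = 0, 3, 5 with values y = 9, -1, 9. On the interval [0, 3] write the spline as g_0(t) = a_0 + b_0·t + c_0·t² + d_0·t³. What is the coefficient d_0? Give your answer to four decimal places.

Let M_i = g''(x_i). Step sizes h_i = 3, 2; slopes of the chords Δ_i = (y_(i+1) - y_i)/h_i = -10/3, 5.
  3·M_0 + 10·M_1 + 2·M_2 = 6(Δ_1 - Δ_0) = 50
Natural end conditions: M_0 = M_2 = 0.
Solving the tridiagonal system: M_0 = 0, M_1 = 5, M_2 = 0.
On [0, 3], with g_0(t) = a_0 + b_0·t + c_0·t² + d_0·t³: c_0 = M_0/2 = 0, d_0 = (M_1 - M_0)/(6h_0) = 5/18, b_0 = Δ_0 - h_0(2M_0 + M_1)/6 = -35/6.

0.2778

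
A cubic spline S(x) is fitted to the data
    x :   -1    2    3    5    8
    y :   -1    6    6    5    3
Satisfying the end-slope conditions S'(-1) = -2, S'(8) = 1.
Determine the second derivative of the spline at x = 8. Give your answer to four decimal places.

Let M_i = S''(x_i). Step sizes h_i = 3, 1, 2, 3; slopes of the chords Δ_i = (y_(i+1) - y_i)/h_i = 7/3, 0, -1/2, -2/3.
  3·M_0 + 8·M_1 + 1·M_2 = 6(Δ_1 - Δ_0) = -14
  1·M_1 + 6·M_2 + 2·M_3 = 6(Δ_2 - Δ_1) = -3
  2·M_2 + 10·M_3 + 3·M_4 = 6(Δ_3 - Δ_2) = -1
Clamped end conditions give two more equations: 2h_0·M_0 + h_0·M_1 = 6(Δ_0 - S'(-1)) = 26 and h_3·M_3 + 2h_3·M_4 = 6(S'(8) - Δ_3) = 10.
Forward elimination and back-substitution give M_0 = 851/132, M_1 = -93/22, M_2 = 21/44, M_3 = -9/11, M_4 = 137/66.

2.0758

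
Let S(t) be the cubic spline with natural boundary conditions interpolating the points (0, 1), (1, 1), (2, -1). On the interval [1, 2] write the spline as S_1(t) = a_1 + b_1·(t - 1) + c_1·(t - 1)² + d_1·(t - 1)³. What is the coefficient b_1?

-1

Write M_i for S''(x_i). With h_i = 1, 1 and divided differences Δ_i = 0, -2, the continuity of S' gives the tridiagonal system
  1·M_0 + 4·M_1 + 1·M_2 = 6(Δ_1 - Δ_0) = -12
Natural end conditions: M_0 = M_2 = 0.
Hence M_0 = 0, M_1 = -3, M_2 = 0.
On [1, 2], with S_1(t) = a_1 + b_1·(t - 1) + c_1·(t - 1)² + d_1·(t - 1)³: c_1 = M_1/2 = -3/2, d_1 = (M_2 - M_1)/(6h_1) = 1/2, b_1 = Δ_1 - h_1(2M_1 + M_2)/6 = -1.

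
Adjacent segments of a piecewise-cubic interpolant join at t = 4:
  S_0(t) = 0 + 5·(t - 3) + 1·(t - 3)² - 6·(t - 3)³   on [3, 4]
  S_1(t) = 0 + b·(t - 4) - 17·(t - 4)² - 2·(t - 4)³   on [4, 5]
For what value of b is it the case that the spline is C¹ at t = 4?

-11

S_0'(t) = 5 + 2·(t - 3) - 18·(t - 3)², so S_0'(4) = -11. On the right, S_1'(4) = b, so b = -11.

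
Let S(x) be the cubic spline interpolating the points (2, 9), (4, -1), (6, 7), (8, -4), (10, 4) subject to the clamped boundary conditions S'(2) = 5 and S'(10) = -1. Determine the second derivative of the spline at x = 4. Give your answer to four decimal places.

With M_i denoting the second derivative at x_i, h_i = 2, 2, 2, 2, and Δ_i = (y_(i+1) − y_i)/h_i = -5, 4, -11/2, 4:
  2·M_0 + 8·M_1 + 2·M_2 = 6(Δ_1 - Δ_0) = 54
  2·M_1 + 8·M_2 + 2·M_3 = 6(Δ_2 - Δ_1) = -57
  2·M_2 + 8·M_3 + 2·M_4 = 6(Δ_3 - Δ_2) = 57
Clamped end conditions give two more equations: 2h_0·M_0 + h_0·M_1 = 6(Δ_0 - S'(2)) = -60 and h_3·M_3 + 2h_3·M_4 = 6(S'(10) - Δ_3) = -30.
Forward elimination and back-substitution give M_0 = -2589/112, M_1 = 909/56, M_2 = -237/16, M_3 = 813/56, M_4 = -1653/112.

16.2321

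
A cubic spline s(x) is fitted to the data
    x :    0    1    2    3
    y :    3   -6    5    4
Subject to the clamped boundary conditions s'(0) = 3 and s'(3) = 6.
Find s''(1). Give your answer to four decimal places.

56.8000

Let M_i = s''(x_i). Step sizes h_i = 1, 1, 1; slopes of the chords Δ_i = (y_(i+1) - y_i)/h_i = -9, 11, -1.
  1·M_0 + 4·M_1 + 1·M_2 = 6(Δ_1 - Δ_0) = 120
  1·M_1 + 4·M_2 + 1·M_3 = 6(Δ_2 - Δ_1) = -72
Clamped end conditions give two more equations: 2h_0·M_0 + h_0·M_1 = 6(Δ_0 - s'(0)) = -72 and h_2·M_2 + 2h_2·M_3 = 6(s'(3) - Δ_2) = 42.
Forward elimination and back-substitution give M_0 = -322/5, M_1 = 284/5, M_2 = -214/5, M_3 = 212/5.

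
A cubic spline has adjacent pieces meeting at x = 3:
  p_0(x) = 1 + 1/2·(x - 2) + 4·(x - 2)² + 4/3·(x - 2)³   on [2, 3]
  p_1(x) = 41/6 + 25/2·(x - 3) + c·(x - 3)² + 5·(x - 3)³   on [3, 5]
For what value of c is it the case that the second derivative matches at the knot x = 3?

p_0''(x) = 8 + 8·(x - 2), so p_0''(3) = 16. On the right, p_1''(3) = 2c, so c = 8.

8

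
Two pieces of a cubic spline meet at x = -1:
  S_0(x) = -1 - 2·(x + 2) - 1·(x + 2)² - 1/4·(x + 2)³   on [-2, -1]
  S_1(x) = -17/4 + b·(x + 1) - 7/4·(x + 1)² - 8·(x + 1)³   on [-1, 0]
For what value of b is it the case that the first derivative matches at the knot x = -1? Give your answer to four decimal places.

-4.7500

S_0'(x) = -2 - 2·(x + 2) - 3/4·(x + 2)², so S_0'(-1) = -19/4. On the right, S_1'(-1) = b, so b = -19/4.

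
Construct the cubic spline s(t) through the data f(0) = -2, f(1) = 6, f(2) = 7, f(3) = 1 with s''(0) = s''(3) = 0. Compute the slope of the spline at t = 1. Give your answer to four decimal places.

Write σ_i for s''(x_i). With h_i = 1, 1, 1 and divided differences Δ_i = 8, 1, -6, the continuity of s' gives the tridiagonal system
  1·σ_0 + 4·σ_1 + 1·σ_2 = 6(Δ_1 - Δ_0) = -42
  1·σ_1 + 4·σ_2 + 1·σ_3 = 6(Δ_2 - Δ_1) = -42
Natural end conditions: σ_0 = σ_3 = 0.
Forward elimination and back-substitution give σ_0 = 0, σ_1 = -42/5, σ_2 = -42/5, σ_3 = 0.
On [1, 2], s'(t) = b_1 + 2c_1·(t - 1) + 3d_1·(t - 1)² with b_1 = Δ_1 - h_1(2σ_1 + σ_2)/6 = 26/5, c_1 = σ_1/2 = -21/5, d_1 = (σ_2 - σ_1)/(6h_1) = 0. So s'(1) = 26/5.

5.2000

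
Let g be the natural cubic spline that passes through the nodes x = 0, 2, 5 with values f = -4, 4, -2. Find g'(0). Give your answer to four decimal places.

5.2000

Put m_i = g'' at the i-th knot. Here h = (2, 3) and Δ = (4, -2), so the interior equations h_(i-1)·m_(i-1) + 2(h_(i-1)+h_i)·m_i + h_i·m_(i+1) = 6(Δ_i − Δ_(i-1)) read
  2·m_0 + 10·m_1 + 3·m_2 = 6(Δ_1 - Δ_0) = -36
Natural end conditions: m_0 = m_2 = 0.
Solving the tridiagonal system: m_0 = 0, m_1 = -18/5, m_2 = 0.
On [0, 2], g'(x) = b_0 + 2c_0·x + 3d_0·x² with b_0 = Δ_0 - h_0(2m_0 + m_1)/6 = 26/5, c_0 = m_0/2 = 0, d_0 = (m_1 - m_0)/(6h_0) = -3/10. So g'(0) = 26/5.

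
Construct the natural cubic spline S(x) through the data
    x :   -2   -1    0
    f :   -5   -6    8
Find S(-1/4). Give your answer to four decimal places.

3.6211

With m_i denoting the second derivative at x_i, h_i = 1, 1, and Δ_i = (y_(i+1) − y_i)/h_i = -1, 14:
  1·m_0 + 4·m_1 + 1·m_2 = 6(Δ_1 - Δ_0) = 90
Natural end conditions: m_0 = m_2 = 0.
Solving the tridiagonal system: m_0 = 0, m_1 = 45/2, m_2 = 0.
On [-1, 0], S(x) = -6 + 13/2·(x + 1) + 45/4·(x + 1)² - 15/4·(x + 1)³.
With (x + 1) = 3/4: S(-1/4) = 927/256.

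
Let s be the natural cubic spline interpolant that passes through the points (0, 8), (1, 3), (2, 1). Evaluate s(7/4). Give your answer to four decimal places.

Write M_i for s''(x_i). With h_i = 1, 1 and divided differences Δ_i = -5, -2, the continuity of s' gives the tridiagonal system
  1·M_0 + 4·M_1 + 1·M_2 = 6(Δ_1 - Δ_0) = 18
Natural end conditions: M_0 = M_2 = 0.
Solving: M_0 = 0, M_1 = 9/2, M_2 = 0.
On [1, 2], s(t) = 3 - 7/2·(t - 1) + 9/4·(t - 1)² - 3/4·(t - 1)³.
With (t - 1) = 3/4: s(7/4) = 339/256.

1.3242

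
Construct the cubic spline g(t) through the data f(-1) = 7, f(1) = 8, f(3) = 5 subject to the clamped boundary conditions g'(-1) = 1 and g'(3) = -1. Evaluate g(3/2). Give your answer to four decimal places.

Put M_i = g'' at the i-th knot. Here h = (2, 2) and Δ = (1/2, -3/2), so the interior equations h_(i-1)·M_(i-1) + 2(h_(i-1)+h_i)·M_i + h_i·M_(i+1) = 6(Δ_i − Δ_(i-1)) read
  2·M_0 + 8·M_1 + 2·M_2 = 6(Δ_1 - Δ_0) = -12
Clamped end conditions give two more equations: 2h_0·M_0 + h_0·M_1 = 6(Δ_0 - g'(-1)) = -3 and h_1·M_1 + 2h_1·M_2 = 6(g'(3) - Δ_1) = 3.
Solving: M_0 = 1/4, M_1 = -2, M_2 = 7/4.
On [1, 3], g(t) = 8 - 3/4·(t - 1) - 1·(t - 1)² + 5/16·(t - 1)³.
With (t - 1) = 1/2: g(3/2) = 949/128.

7.4141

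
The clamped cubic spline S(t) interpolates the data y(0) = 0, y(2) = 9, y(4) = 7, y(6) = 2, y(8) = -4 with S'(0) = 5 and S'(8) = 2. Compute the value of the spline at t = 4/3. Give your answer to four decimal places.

6.8466

Let σ_i = S''(x_i). Step sizes h_i = 2, 2, 2, 2; slopes of the chords Δ_i = (y_(i+1) - y_i)/h_i = 9/2, -1, -5/2, -3.
  2·σ_0 + 8·σ_1 + 2·σ_2 = 6(Δ_1 - Δ_0) = -33
  2·σ_1 + 8·σ_2 + 2·σ_3 = 6(Δ_2 - Δ_1) = -9
  2·σ_2 + 8·σ_3 + 2·σ_4 = 6(Δ_3 - Δ_2) = -3
Clamped end conditions give two more equations: 2h_0·σ_0 + h_0·σ_1 = 6(Δ_0 - S'(0)) = -3 and h_3·σ_3 + 2h_3·σ_4 = 6(S'(8) - Δ_3) = 30.
Solving: σ_0 = 45/28, σ_1 = -33/7, σ_2 = 3/4, σ_3 = -39/14, σ_4 = 249/28.
On [0, 2], S(t) = 0 + 5·t + 45/56·t² - 59/112·t³.
With t = 4/3: S(4/3) = 1294/189.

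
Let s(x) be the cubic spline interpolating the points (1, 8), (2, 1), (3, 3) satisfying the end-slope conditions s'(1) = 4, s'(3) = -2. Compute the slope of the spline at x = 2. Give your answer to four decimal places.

-4.2500

Write σ_i for s''(x_i). With h_i = 1, 1 and divided differences Δ_i = -7, 2, the continuity of s' gives the tridiagonal system
  1·σ_0 + 4·σ_1 + 1·σ_2 = 6(Δ_1 - Δ_0) = 54
Clamped end conditions give two more equations: 2h_0·σ_0 + h_0·σ_1 = 6(Δ_0 - s'(1)) = -66 and h_1·σ_1 + 2h_1·σ_2 = 6(s'(3) - Δ_1) = -24.
Hence σ_0 = -99/2, σ_1 = 33, σ_2 = -57/2.
On [2, 3], s'(x) = b_1 + 2c_1·(x - 2) + 3d_1·(x - 2)² with b_1 = Δ_1 - h_1(2σ_1 + σ_2)/6 = -17/4, c_1 = σ_1/2 = 33/2, d_1 = (σ_2 - σ_1)/(6h_1) = -41/4. So s'(2) = -17/4.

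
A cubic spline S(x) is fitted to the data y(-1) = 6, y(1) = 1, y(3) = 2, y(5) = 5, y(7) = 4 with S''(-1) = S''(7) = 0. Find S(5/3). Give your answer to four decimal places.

0.6905

Write σ_i for S''(x_i). With h_i = 2, 2, 2, 2 and divided differences Δ_i = -5/2, 1/2, 3/2, -1/2, the continuity of S' gives the tridiagonal system
  2·σ_0 + 8·σ_1 + 2·σ_2 = 6(Δ_1 - Δ_0) = 18
  2·σ_1 + 8·σ_2 + 2·σ_3 = 6(Δ_2 - Δ_1) = 6
  2·σ_2 + 8·σ_3 + 2·σ_4 = 6(Δ_3 - Δ_2) = -12
Natural end conditions: σ_0 = σ_4 = 0.
Solving: σ_0 = 0, σ_1 = 117/56, σ_2 = 9/14, σ_3 = -93/56, σ_4 = 0.
On [1, 3], S(x) = 1 - 31/28·(x - 1) + 117/112·(x - 1)² - 27/224·(x - 1)³.
With (x - 1) = 2/3: S(5/3) = 29/42.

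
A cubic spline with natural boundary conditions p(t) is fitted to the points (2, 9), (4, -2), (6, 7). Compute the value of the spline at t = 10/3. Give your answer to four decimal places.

-0.1852

Let M_i = p''(x_i). Step sizes h_i = 2, 2; slopes of the chords Δ_i = (y_(i+1) - y_i)/h_i = -11/2, 9/2.
  2·M_0 + 8·M_1 + 2·M_2 = 6(Δ_1 - Δ_0) = 60
Natural end conditions: M_0 = M_2 = 0.
Hence M_0 = 0, M_1 = 15/2, M_2 = 0.
On [2, 4], p(t) = 9 - 8·(t - 2) + 0·(t - 2)² + 5/8·(t - 2)³.
With (t - 2) = 4/3: p(10/3) = -5/27.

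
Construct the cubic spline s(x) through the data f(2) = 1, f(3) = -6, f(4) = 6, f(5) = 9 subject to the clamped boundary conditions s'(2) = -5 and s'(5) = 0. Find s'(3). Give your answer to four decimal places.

2.3333

Let M_i = s''(x_i). Step sizes h_i = 1, 1, 1; slopes of the chords Δ_i = (y_(i+1) - y_i)/h_i = -7, 12, 3.
  1·M_0 + 4·M_1 + 1·M_2 = 6(Δ_1 - Δ_0) = 114
  1·M_1 + 4·M_2 + 1·M_3 = 6(Δ_2 - Δ_1) = -54
Clamped end conditions give two more equations: 2h_0·M_0 + h_0·M_1 = 6(Δ_0 - s'(2)) = -12 and h_2·M_2 + 2h_2·M_3 = 6(s'(5) - Δ_2) = -18.
Hence M_0 = -80/3, M_1 = 124/3, M_2 = -74/3, M_3 = 10/3.
On [3, 4], s'(x) = b_1 + 2c_1·(x - 3) + 3d_1·(x - 3)² with b_1 = Δ_1 - h_1(2M_1 + M_2)/6 = 7/3, c_1 = M_1/2 = 62/3, d_1 = (M_2 - M_1)/(6h_1) = -11. So s'(3) = 7/3.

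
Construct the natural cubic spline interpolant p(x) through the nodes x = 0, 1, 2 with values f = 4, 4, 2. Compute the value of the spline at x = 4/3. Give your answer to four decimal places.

With M_i denoting the second derivative at x_i, h_i = 1, 1, and Δ_i = (y_(i+1) − y_i)/h_i = 0, -2:
  1·M_0 + 4·M_1 + 1·M_2 = 6(Δ_1 - Δ_0) = -12
Natural end conditions: M_0 = M_2 = 0.
Hence M_0 = 0, M_1 = -3, M_2 = 0.
On [1, 2], p(x) = 4 - 1·(x - 1) - 3/2·(x - 1)² + 1/2·(x - 1)³.
With (x - 1) = 1/3: p(4/3) = 95/27.

3.5185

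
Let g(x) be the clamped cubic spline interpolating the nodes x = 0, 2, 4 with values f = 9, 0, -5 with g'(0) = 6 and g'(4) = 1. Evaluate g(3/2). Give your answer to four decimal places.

3.9375

Write m_i for g''(x_i). With h_i = 2, 2 and divided differences Δ_i = -9/2, -5/2, the continuity of g' gives the tridiagonal system
  2·m_0 + 8·m_1 + 2·m_2 = 6(Δ_1 - Δ_0) = 12
Clamped end conditions give two more equations: 2h_0·m_0 + h_0·m_1 = 6(Δ_0 - g'(0)) = -63 and h_1·m_1 + 2h_1·m_2 = 6(g'(4) - Δ_1) = 21.
Hence m_0 = -37/2, m_1 = 11/2, m_2 = 5/2.
On [0, 2], g(x) = 9 + 6·x - 37/4·x² + 2·x³.
With x = 3/2: g(3/2) = 63/16.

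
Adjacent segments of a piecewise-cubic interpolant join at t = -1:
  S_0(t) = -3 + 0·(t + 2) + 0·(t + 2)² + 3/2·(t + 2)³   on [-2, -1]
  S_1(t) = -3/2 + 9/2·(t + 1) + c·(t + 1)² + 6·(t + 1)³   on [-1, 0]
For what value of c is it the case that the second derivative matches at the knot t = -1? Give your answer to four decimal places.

4.5000

S_0''(t) = 0 + 9·(t + 2), so S_0''(-1) = 9. On the right, S_1''(-1) = 2c, so c = 9/2.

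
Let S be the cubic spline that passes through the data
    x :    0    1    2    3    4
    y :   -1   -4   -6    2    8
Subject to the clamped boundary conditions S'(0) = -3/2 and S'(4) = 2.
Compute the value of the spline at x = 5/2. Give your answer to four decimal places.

With M_i denoting the second derivative at x_i, h_i = 1, 1, 1, 1, and Δ_i = (y_(i+1) − y_i)/h_i = -3, -2, 8, 6:
  1·M_0 + 4·M_1 + 1·M_2 = 6(Δ_1 - Δ_0) = 6
  1·M_1 + 4·M_2 + 1·M_3 = 6(Δ_2 - Δ_1) = 60
  1·M_2 + 4·M_3 + 1·M_4 = 6(Δ_3 - Δ_2) = -12
Clamped end conditions give two more equations: 2h_0·M_0 + h_0·M_1 = 6(Δ_0 - S'(0)) = -9 and h_3·M_3 + 2h_3·M_4 = 6(S'(4) - Δ_3) = -24.
Solving: M_0 = -29/8, M_1 = -7/4, M_2 = 133/8, M_3 = -19/4, M_4 = -77/8.
On [2, 3], S(x) = -6 + 13/4·(x - 2) + 133/16·(x - 2)² - 57/16·(x - 2)³.
With (x - 2) = 1/2: S(5/2) = -351/128.

-2.7422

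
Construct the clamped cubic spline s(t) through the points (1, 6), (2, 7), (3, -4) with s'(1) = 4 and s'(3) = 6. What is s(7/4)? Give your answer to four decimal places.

Let M_i = s''(x_i). Step sizes h_i = 1, 1; slopes of the chords Δ_i = (y_(i+1) - y_i)/h_i = 1, -11.
  1·M_0 + 4·M_1 + 1·M_2 = 6(Δ_1 - Δ_0) = -72
Clamped end conditions give two more equations: 2h_0·M_0 + h_0·M_1 = 6(Δ_0 - s'(1)) = -18 and h_1·M_1 + 2h_1·M_2 = 6(s'(3) - Δ_1) = 102.
Solving: M_0 = 10, M_1 = -38, M_2 = 70.
On [1, 2], s(t) = 6 + 4·(t - 1) + 5·(t - 1)² - 8·(t - 1)³.
With (t - 1) = 3/4: s(7/4) = 135/16.

8.4375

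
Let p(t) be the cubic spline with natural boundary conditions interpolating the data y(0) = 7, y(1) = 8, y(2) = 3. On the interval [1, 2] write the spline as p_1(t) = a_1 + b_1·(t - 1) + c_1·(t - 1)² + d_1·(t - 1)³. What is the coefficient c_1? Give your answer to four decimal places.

-4.5000

Write M_i for p''(x_i). With h_i = 1, 1 and divided differences Δ_i = 1, -5, the continuity of p' gives the tridiagonal system
  1·M_0 + 4·M_1 + 1·M_2 = 6(Δ_1 - Δ_0) = -36
Natural end conditions: M_0 = M_2 = 0.
Solving the tridiagonal system: M_0 = 0, M_1 = -9, M_2 = 0.
On [1, 2], with p_1(t) = a_1 + b_1·(t - 1) + c_1·(t - 1)² + d_1·(t - 1)³: c_1 = M_1/2 = -9/2, d_1 = (M_2 - M_1)/(6h_1) = 3/2, b_1 = Δ_1 - h_1(2M_1 + M_2)/6 = -2.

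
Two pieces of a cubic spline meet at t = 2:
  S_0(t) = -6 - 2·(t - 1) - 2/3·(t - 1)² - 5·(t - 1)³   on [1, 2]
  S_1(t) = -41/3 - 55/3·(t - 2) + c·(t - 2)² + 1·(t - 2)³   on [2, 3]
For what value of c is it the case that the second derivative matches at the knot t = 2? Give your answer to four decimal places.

S_0''(t) = -4/3 - 30·(t - 1), so S_0''(2) = -94/3. On the right, S_1''(2) = 2c, so c = -47/3.

-15.6667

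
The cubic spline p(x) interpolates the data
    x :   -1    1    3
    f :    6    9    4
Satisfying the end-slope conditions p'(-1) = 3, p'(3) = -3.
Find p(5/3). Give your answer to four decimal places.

Write M_i for p''(x_i). With h_i = 2, 2 and divided differences Δ_i = 3/2, -5/2, the continuity of p' gives the tridiagonal system
  2·M_0 + 8·M_1 + 2·M_2 = 6(Δ_1 - Δ_0) = -24
Clamped end conditions give two more equations: 2h_0·M_0 + h_0·M_1 = 6(Δ_0 - p'(-1)) = -9 and h_1·M_1 + 2h_1·M_2 = 6(p'(3) - Δ_1) = -3.
Hence M_0 = -3/4, M_1 = -3, M_2 = 3/4.
On [1, 3], p(x) = 9 - 3/4·(x - 1) - 3/2·(x - 1)² + 5/16·(x - 1)³.
With (x - 1) = 2/3: p(5/3) = 214/27.

7.9259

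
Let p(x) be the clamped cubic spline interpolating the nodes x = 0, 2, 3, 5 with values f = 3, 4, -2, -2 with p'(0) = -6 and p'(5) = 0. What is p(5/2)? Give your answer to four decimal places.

1.2344

With M_i denoting the second derivative at x_i, h_i = 2, 1, 2, and Δ_i = (y_(i+1) − y_i)/h_i = 1/2, -6, 0:
  2·M_0 + 6·M_1 + 1·M_2 = 6(Δ_1 - Δ_0) = -39
  1·M_1 + 6·M_2 + 2·M_3 = 6(Δ_2 - Δ_1) = 36
Clamped end conditions give two more equations: 2h_0·M_0 + h_0·M_1 = 6(Δ_0 - p'(0)) = 39 and h_2·M_2 + 2h_2·M_3 = 6(p'(5) - Δ_2) = 0.
Hence M_0 = 531/32, M_1 = -219/16, M_2 = 159/16, M_3 = -159/32.
On [2, 3], p(x) = 4 - 99/32·(x - 2) - 219/32·(x - 2)² + 63/16·(x - 2)³.
With (x - 2) = 1/2: p(5/2) = 79/64.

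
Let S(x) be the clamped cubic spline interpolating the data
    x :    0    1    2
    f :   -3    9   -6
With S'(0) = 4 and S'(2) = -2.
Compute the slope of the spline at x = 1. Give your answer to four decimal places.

-2.7500

Let M_i = S''(x_i). Step sizes h_i = 1, 1; slopes of the chords Δ_i = (y_(i+1) - y_i)/h_i = 12, -15.
  1·M_0 + 4·M_1 + 1·M_2 = 6(Δ_1 - Δ_0) = -162
Clamped end conditions give two more equations: 2h_0·M_0 + h_0·M_1 = 6(Δ_0 - S'(0)) = 48 and h_1·M_1 + 2h_1·M_2 = 6(S'(2) - Δ_1) = 78.
Solving: M_0 = 123/2, M_1 = -75, M_2 = 153/2.
On [1, 2], S'(x) = b_1 + 2c_1·(x - 1) + 3d_1·(x - 1)² with b_1 = Δ_1 - h_1(2M_1 + M_2)/6 = -11/4, c_1 = M_1/2 = -75/2, d_1 = (M_2 - M_1)/(6h_1) = 101/4. So S'(1) = -11/4.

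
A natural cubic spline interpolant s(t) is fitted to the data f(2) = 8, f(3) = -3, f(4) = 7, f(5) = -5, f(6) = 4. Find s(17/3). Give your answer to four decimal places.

Put σ_i = s'' at the i-th knot. Here h = (1, 1, 1, 1) and Δ = (-11, 10, -12, 9), so the interior equations h_(i-1)·σ_(i-1) + 2(h_(i-1)+h_i)·σ_i + h_i·σ_(i+1) = 6(Δ_i − Δ_(i-1)) read
  1·σ_0 + 4·σ_1 + 1·σ_2 = 6(Δ_1 - Δ_0) = 126
  1·σ_1 + 4·σ_2 + 1·σ_3 = 6(Δ_2 - Δ_1) = -132
  1·σ_2 + 4·σ_3 + 1·σ_4 = 6(Δ_3 - Δ_2) = 126
Natural end conditions: σ_0 = σ_4 = 0.
Solving: σ_0 = 0, σ_1 = 318/7, σ_2 = -390/7, σ_3 = 318/7, σ_4 = 0.
On [5, 6], s(t) = -5 - 43/7·(t - 5) + 159/7·(t - 5)² - 53/7·(t - 5)³.
With (t - 5) = 2/3: s(17/3) = -235/189.

-1.2434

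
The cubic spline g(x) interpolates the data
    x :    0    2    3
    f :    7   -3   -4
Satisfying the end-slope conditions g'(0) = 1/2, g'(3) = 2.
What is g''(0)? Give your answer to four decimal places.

With M_i denoting the second derivative at x_i, h_i = 2, 1, and Δ_i = (y_(i+1) − y_i)/h_i = -5, -1:
  2·M_0 + 6·M_1 + 1·M_2 = 6(Δ_1 - Δ_0) = 24
Clamped end conditions give two more equations: 2h_0·M_0 + h_0·M_1 = 6(Δ_0 - g'(0)) = -33 and h_1·M_1 + 2h_1·M_2 = 6(g'(3) - Δ_1) = 18.
Solving the tridiagonal system: M_0 = -47/4, M_1 = 7, M_2 = 11/2.

-11.7500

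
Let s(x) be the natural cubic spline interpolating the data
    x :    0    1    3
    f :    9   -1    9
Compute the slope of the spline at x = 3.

Let M_i = s''(x_i). Step sizes h_i = 1, 2; slopes of the chords Δ_i = (y_(i+1) - y_i)/h_i = -10, 5.
  1·M_0 + 6·M_1 + 2·M_2 = 6(Δ_1 - Δ_0) = 90
Natural end conditions: M_0 = M_2 = 0.
Forward elimination and back-substitution give M_0 = 0, M_1 = 15, M_2 = 0.
On [1, 3], s'(x) = b_1 + 2c_1·(x - 1) + 3d_1·(x - 1)² with b_1 = Δ_1 - h_1(2M_1 + M_2)/6 = -5, c_1 = M_1/2 = 15/2, d_1 = (M_2 - M_1)/(6h_1) = -5/4. So s'(3) = 10.

10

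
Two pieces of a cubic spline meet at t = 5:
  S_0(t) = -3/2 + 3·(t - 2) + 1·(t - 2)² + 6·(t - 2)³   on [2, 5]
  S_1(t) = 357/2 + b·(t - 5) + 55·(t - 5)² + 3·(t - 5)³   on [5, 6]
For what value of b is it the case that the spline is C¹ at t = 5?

171

S_0'(t) = 3 + 2·(t - 2) + 18·(t - 2)², so S_0'(5) = 171. On the right, S_1'(5) = b, so b = 171.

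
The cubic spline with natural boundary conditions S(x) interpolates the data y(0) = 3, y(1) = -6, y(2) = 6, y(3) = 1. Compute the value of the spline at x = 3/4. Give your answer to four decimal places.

Write σ_i for S''(x_i). With h_i = 1, 1, 1 and divided differences Δ_i = -9, 12, -5, the continuity of S' gives the tridiagonal system
  1·σ_0 + 4·σ_1 + 1·σ_2 = 6(Δ_1 - Δ_0) = 126
  1·σ_1 + 4·σ_2 + 1·σ_3 = 6(Δ_2 - Δ_1) = -102
Natural end conditions: σ_0 = σ_3 = 0.
Solving the tridiagonal system: σ_0 = 0, σ_1 = 202/5, σ_2 = -178/5, σ_3 = 0.
On [0, 1], S(x) = 3 - 236/15·x + 0·x² + 101/15·x³.
With x = 3/4: S(3/4) = -1907/320.

-5.9594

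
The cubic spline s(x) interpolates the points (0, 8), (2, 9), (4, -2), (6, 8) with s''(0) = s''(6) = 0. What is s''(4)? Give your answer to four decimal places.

Let M_i = s''(x_i). Step sizes h_i = 2, 2, 2; slopes of the chords Δ_i = (y_(i+1) - y_i)/h_i = 1/2, -11/2, 5.
  2·M_0 + 8·M_1 + 2·M_2 = 6(Δ_1 - Δ_0) = -36
  2·M_1 + 8·M_2 + 2·M_3 = 6(Δ_2 - Δ_1) = 63
Natural end conditions: M_0 = M_3 = 0.
Forward elimination and back-substitution give M_0 = 0, M_1 = -69/10, M_2 = 48/5, M_3 = 0.

9.6000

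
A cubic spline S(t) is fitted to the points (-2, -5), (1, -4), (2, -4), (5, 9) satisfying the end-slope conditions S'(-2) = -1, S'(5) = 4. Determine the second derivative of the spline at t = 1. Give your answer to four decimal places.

-1.6000

Write m_i for S''(x_i). With h_i = 3, 1, 3 and divided differences Δ_i = 1/3, 0, 13/3, the continuity of S' gives the tridiagonal system
  3·m_0 + 8·m_1 + 1·m_2 = 6(Δ_1 - Δ_0) = -2
  1·m_1 + 8·m_2 + 3·m_3 = 6(Δ_2 - Δ_1) = 26
Clamped end conditions give two more equations: 2h_0·m_0 + h_0·m_1 = 6(Δ_0 - S'(-2)) = 8 and h_2·m_2 + 2h_2·m_3 = 6(S'(5) - Δ_2) = -2.
Hence m_0 = 32/15, m_1 = -8/5, m_2 = 22/5, m_3 = -38/15.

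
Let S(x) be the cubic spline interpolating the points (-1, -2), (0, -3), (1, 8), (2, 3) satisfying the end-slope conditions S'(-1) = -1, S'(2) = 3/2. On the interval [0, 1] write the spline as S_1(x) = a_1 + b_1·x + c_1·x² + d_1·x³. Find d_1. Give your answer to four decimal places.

With σ_i denoting the second derivative at x_i, h_i = 1, 1, 1, and Δ_i = (y_(i+1) − y_i)/h_i = -1, 11, -5:
  1·σ_0 + 4·σ_1 + 1·σ_2 = 6(Δ_1 - Δ_0) = 72
  1·σ_1 + 4·σ_2 + 1·σ_3 = 6(Δ_2 - Δ_1) = -96
Clamped end conditions give two more equations: 2h_0·σ_0 + h_0·σ_1 = 6(Δ_0 - S'(-1)) = 0 and h_2·σ_2 + 2h_2·σ_3 = 6(S'(2) - Δ_2) = 39.
Hence σ_0 = -49/3, σ_1 = 98/3, σ_2 = -127/3, σ_3 = 122/3.
On [0, 1], with S_1(x) = a_1 + b_1·x + c_1·x² + d_1·x³: c_1 = σ_1/2 = 49/3, d_1 = (σ_2 - σ_1)/(6h_1) = -25/2, b_1 = Δ_1 - h_1(2σ_1 + σ_2)/6 = 43/6.

-12.5000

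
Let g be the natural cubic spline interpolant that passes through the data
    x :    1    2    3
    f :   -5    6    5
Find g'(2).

5

Write M_i for g''(x_i). With h_i = 1, 1 and divided differences Δ_i = 11, -1, the continuity of g' gives the tridiagonal system
  1·M_0 + 4·M_1 + 1·M_2 = 6(Δ_1 - Δ_0) = -72
Natural end conditions: M_0 = M_2 = 0.
Solving: M_0 = 0, M_1 = -18, M_2 = 0.
On [2, 3], g'(x) = b_1 + 2c_1·(x - 2) + 3d_1·(x - 2)² with b_1 = Δ_1 - h_1(2M_1 + M_2)/6 = 5, c_1 = M_1/2 = -9, d_1 = (M_2 - M_1)/(6h_1) = 3. So g'(2) = 5.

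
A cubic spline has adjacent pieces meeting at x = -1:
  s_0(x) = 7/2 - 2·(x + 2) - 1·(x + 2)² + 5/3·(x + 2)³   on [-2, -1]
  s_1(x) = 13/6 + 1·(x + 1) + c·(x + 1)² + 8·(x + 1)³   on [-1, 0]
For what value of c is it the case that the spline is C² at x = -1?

s_0''(x) = -2 + 10·(x + 2), so s_0''(-1) = 8. On the right, s_1''(-1) = 2c, so c = 4.

4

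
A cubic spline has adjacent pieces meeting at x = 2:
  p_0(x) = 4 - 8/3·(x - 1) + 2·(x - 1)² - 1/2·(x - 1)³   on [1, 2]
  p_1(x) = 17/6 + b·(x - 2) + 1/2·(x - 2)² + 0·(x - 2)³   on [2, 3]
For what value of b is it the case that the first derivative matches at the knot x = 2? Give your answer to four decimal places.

p_0'(x) = -8/3 + 4·(x - 1) - 3/2·(x - 1)², so p_0'(2) = -1/6. On the right, p_1'(2) = b, so b = -1/6.

-0.1667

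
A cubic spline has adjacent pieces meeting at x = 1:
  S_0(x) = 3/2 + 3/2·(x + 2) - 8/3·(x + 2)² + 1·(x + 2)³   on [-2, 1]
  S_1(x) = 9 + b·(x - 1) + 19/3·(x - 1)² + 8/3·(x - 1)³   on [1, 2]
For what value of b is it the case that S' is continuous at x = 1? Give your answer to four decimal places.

12.5000

S_0'(x) = 3/2 - 16/3·(x + 2) + 3·(x + 2)², so S_0'(1) = 25/2. On the right, S_1'(1) = b, so b = 25/2.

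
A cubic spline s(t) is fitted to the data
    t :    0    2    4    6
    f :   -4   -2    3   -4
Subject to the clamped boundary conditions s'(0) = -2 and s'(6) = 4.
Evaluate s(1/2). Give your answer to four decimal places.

-4.6063

Let m_i = s''(x_i). Step sizes h_i = 2, 2, 2; slopes of the chords Δ_i = (y_(i+1) - y_i)/h_i = 1, 5/2, -7/2.
  2·m_0 + 8·m_1 + 2·m_2 = 6(Δ_1 - Δ_0) = 9
  2·m_1 + 8·m_2 + 2·m_3 = 6(Δ_2 - Δ_1) = -36
Clamped end conditions give two more equations: 2h_0·m_0 + h_0·m_1 = 6(Δ_0 - s'(0)) = 18 and h_2·m_2 + 2h_2·m_3 = 6(s'(6) - Δ_2) = 45.
Solving the tridiagonal system: m_0 = 16/5, m_1 = 13/5, m_2 = -91/10, m_3 = 79/5.
On [0, 2], s(t) = -4 - 2·t + 8/5·t² - 1/20·t³.
With t = 1/2: s(1/2) = -737/160.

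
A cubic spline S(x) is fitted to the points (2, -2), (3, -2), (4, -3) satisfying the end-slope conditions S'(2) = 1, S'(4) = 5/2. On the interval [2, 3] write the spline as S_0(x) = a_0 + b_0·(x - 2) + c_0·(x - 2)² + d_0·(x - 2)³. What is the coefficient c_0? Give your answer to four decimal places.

Let M_i = S''(x_i). Step sizes h_i = 1, 1; slopes of the chords Δ_i = (y_(i+1) - y_i)/h_i = 0, -1.
  1·M_0 + 4·M_1 + 1·M_2 = 6(Δ_1 - Δ_0) = -6
Clamped end conditions give two more equations: 2h_0·M_0 + h_0·M_1 = 6(Δ_0 - S'(2)) = -6 and h_1·M_1 + 2h_1·M_2 = 6(S'(4) - Δ_1) = 21.
Hence M_0 = -3/4, M_1 = -9/2, M_2 = 51/4.
On [2, 3], with S_0(x) = a_0 + b_0·(x - 2) + c_0·(x - 2)² + d_0·(x - 2)³: c_0 = M_0/2 = -3/8, d_0 = (M_1 - M_0)/(6h_0) = -5/8, b_0 = Δ_0 - h_0(2M_0 + M_1)/6 = 1.

-0.3750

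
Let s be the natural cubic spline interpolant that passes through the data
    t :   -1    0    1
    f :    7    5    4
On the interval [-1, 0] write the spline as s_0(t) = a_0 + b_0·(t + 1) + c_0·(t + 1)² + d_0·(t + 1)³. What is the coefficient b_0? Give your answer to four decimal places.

-2.2500

With m_i denoting the second derivative at x_i, h_i = 1, 1, and Δ_i = (y_(i+1) − y_i)/h_i = -2, -1:
  1·m_0 + 4·m_1 + 1·m_2 = 6(Δ_1 - Δ_0) = 6
Natural end conditions: m_0 = m_2 = 0.
Solving the tridiagonal system: m_0 = 0, m_1 = 3/2, m_2 = 0.
On [-1, 0], with s_0(t) = a_0 + b_0·(t + 1) + c_0·(t + 1)² + d_0·(t + 1)³: c_0 = m_0/2 = 0, d_0 = (m_1 - m_0)/(6h_0) = 1/4, b_0 = Δ_0 - h_0(2m_0 + m_1)/6 = -9/4.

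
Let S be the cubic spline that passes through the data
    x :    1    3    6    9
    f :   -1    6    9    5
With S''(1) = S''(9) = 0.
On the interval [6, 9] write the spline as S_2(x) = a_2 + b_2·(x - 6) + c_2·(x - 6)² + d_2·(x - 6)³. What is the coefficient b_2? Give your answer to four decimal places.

Write M_i for S''(x_i). With h_i = 2, 3, 3 and divided differences Δ_i = 7/2, 1, -4/3, the continuity of S' gives the tridiagonal system
  2·M_0 + 10·M_1 + 3·M_2 = 6(Δ_1 - Δ_0) = -15
  3·M_1 + 12·M_2 + 3·M_3 = 6(Δ_2 - Δ_1) = -14
Natural end conditions: M_0 = M_3 = 0.
Solving the tridiagonal system: M_0 = 0, M_1 = -46/37, M_2 = -95/111, M_3 = 0.
On [6, 9], with S_2(x) = a_2 + b_2·(x - 6) + c_2·(x - 6)² + d_2·(x - 6)³: c_2 = M_2/2 = -95/222, d_2 = (M_3 - M_2)/(6h_2) = 95/1998, b_2 = Δ_2 - h_2(2M_2 + M_3)/6 = -53/111.

-0.4775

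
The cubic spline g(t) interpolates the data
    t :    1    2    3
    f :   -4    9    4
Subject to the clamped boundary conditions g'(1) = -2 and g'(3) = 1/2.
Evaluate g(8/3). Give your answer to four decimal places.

Let M_i = g''(x_i). Step sizes h_i = 1, 1; slopes of the chords Δ_i = (y_(i+1) - y_i)/h_i = 13, -5.
  1·M_0 + 4·M_1 + 1·M_2 = 6(Δ_1 - Δ_0) = -108
Clamped end conditions give two more equations: 2h_0·M_0 + h_0·M_1 = 6(Δ_0 - g'(1)) = 90 and h_1·M_1 + 2h_1·M_2 = 6(g'(3) - Δ_1) = 33.
Solving the tridiagonal system: M_0 = 293/4, M_1 = -113/2, M_2 = 179/4.
On [2, 3], g(t) = 9 + 51/8·(t - 2) - 113/4·(t - 2)² + 135/8·(t - 2)³.
With (t - 2) = 2/3: g(8/3) = 205/36.

5.6944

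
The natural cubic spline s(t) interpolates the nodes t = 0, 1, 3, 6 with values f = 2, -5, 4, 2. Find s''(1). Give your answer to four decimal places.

13.4286

Put σ_i = s'' at the i-th knot. Here h = (1, 2, 3) and Δ = (-7, 9/2, -2/3), so the interior equations h_(i-1)·σ_(i-1) + 2(h_(i-1)+h_i)·σ_i + h_i·σ_(i+1) = 6(Δ_i − Δ_(i-1)) read
  1·σ_0 + 6·σ_1 + 2·σ_2 = 6(Δ_1 - Δ_0) = 69
  2·σ_1 + 10·σ_2 + 3·σ_3 = 6(Δ_2 - Δ_1) = -31
Natural end conditions: σ_0 = σ_3 = 0.
Solving the tridiagonal system: σ_0 = 0, σ_1 = 94/7, σ_2 = -81/14, σ_3 = 0.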